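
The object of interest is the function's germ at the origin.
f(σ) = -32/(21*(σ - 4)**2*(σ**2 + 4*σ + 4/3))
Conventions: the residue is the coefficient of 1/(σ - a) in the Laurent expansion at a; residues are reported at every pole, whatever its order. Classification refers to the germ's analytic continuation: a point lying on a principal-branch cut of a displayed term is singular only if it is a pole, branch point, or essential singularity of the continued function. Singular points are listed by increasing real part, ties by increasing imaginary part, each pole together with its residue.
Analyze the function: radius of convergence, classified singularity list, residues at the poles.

Radius of convergence at 0: 2 - (2/3)*sqrt(6).
At -2 - (2/3)*sqrt(6): a pole of order 1; residue -36/4375 + (29/4375)*sqrt(6).
At -2 + (2/3)*sqrt(6): a pole of order 1; residue -36/4375 - (29/4375)*sqrt(6).
At 4: a pole of order 2; residue 72/4375.

Denominator factor (σ - 4)^2: pole of order 2 at 4, modulus 4.
Denominator factor (σ**2 + 4*σ + 4/3): discriminant 32/3, real irrational roots -2 + (2/3)*sqrt(6) and -2 - (2/3)*sqrt(6); poles of order 1, moduli 2 - (2/3)*sqrt(6) and 2 + (2/3)*sqrt(6).
The radius of convergence is the smallest modulus among the singular points: 2 - (2/3)*sqrt(6).
The factor σ**2 + 4*σ + 4/3 splits as (σ - a)(σ - a') with a = -2 - (2/3)*sqrt(6), a' = -2 + (2/3)*sqrt(6). At the order-1 pole a set g(σ) = (σ - a)*f(σ) = [-32/(21*(σ - 4)**2)] / (σ - a').
Simple pole: residue = g(a) at a = -2 - (2/3)*sqrt(6), which is -36/4375 + (29/4375)*sqrt(6).
The factor σ**2 + 4*σ + 4/3 splits as (σ - a)(σ - a') with a = -2 + (2/3)*sqrt(6), a' = -2 - (2/3)*sqrt(6). At the order-1 pole a set g(σ) = (σ - a)*f(σ) = [-32/(21*(σ - 4)**2)] / (σ - a').
Simple pole: residue = g(a) at a = -2 + (2/3)*sqrt(6), which is -36/4375 - (29/4375)*sqrt(6).
At the order-2 pole 4 set g(σ) = (σ - (4))^2*f(σ) = -32/(21*(σ**2 + 4*σ + 4/3)).
Order-2 pole: residue = g'(a); g'(4) = 72/4375, so the residue is 72/4375.
List the singular points by increasing real part (a conjugate pair: the negative imaginary part first).


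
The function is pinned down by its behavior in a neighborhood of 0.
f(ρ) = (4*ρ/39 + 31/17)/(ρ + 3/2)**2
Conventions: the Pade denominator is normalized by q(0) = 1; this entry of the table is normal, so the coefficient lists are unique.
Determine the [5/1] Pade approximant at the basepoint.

Taylor coefficients needed (expand at 0): a_0 = 124/153, a_1 = -6176/5967, a_2 = 18256/17901, a_3 = -48320/53703, a_4 = 120256/161109, a_5 = -287744/483327, a_6 = 669952/1449981.
Write the denominator as Q(ρ) = 1 + q1*ρ. Requiring Q*f - P = O(ρ^7) with deg P <= 5 kills the coefficients of ρ^6..ρ^6 in Q*f:
  ρ^6: a_6 + q1*a_5 = 0, i.e. 669952/1449981 + (-287744/483327)*q1 = 0.
Solving this linear system: q1 = 2617/3372.
The numerator is Q*f truncated at degree 5: P0 = a_0 = 124/153; P1 = a_1 + q1*a_0 = -25215/62101; P2 = a_2 + q1*a_1 = 13448/62101; P3 = a_3 + q1*a_2 = -6724/62101; P4 = a_4 + q1*a_3 = 26896/558909; P5 = a_5 + q1*a_4 = -26896/1676727.

The Pade approximant has numerator coefficients [124/153, -25215/62101, 13448/62101, -6724/62101, 26896/558909, -26896/1676727]; denominator coefficients [1, 2617/3372].


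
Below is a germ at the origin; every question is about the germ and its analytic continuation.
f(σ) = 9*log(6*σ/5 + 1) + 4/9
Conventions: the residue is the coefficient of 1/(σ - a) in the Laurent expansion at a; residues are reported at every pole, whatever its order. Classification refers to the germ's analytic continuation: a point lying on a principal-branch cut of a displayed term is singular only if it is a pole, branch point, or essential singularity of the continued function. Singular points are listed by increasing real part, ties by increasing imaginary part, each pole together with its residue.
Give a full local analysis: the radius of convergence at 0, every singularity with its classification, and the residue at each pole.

Branch term (9)*log(1 - σ/(-5/6)): its argument vanishes at σ = -5/6, a logarithmic branch point, modulus 5/6.
The radius of convergence is the smallest modulus among the singular points: 5/6.

Radius of convergence at 0: 5/6.
At -5/6: a logarithmic branch point.


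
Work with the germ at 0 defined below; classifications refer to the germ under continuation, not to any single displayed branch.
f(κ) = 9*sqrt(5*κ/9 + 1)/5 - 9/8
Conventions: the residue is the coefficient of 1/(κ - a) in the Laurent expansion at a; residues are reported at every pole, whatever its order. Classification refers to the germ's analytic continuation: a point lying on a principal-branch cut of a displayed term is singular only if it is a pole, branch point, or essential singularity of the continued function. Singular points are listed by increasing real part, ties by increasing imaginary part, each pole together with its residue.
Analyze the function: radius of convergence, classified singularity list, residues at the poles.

Branch term (9/5)*sqrt(1 - κ/(-9/5)): its argument vanishes at κ = -9/5, a square-root branch point, modulus 9/5.
The radius of convergence is the smallest modulus among the singular points: 9/5.

Radius of convergence at 0: 9/5.
At -9/5: an algebraic (square-root) branch point.


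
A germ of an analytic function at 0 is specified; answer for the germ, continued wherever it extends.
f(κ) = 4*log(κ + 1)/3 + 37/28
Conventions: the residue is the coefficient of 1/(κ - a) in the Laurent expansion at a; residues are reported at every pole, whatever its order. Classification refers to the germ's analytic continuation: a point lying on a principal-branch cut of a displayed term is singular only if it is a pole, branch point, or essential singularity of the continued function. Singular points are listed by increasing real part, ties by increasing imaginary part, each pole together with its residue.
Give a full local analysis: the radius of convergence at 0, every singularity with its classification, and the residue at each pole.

Branch term (4/3)*log(1 - κ/(-1)): its argument vanishes at κ = -1, a logarithmic branch point, modulus 1.
The radius of convergence is the smallest modulus among the singular points: 1.

Radius of convergence at 0: 1.
At -1: a logarithmic branch point.


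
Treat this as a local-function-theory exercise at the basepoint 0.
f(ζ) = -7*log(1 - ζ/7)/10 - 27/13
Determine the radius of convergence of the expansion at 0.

The radius of convergence is 7.

Branch term (-7/10)*log(1 - ζ/(7)): its argument vanishes at ζ = 7, a logarithmic branch point, modulus 7.
The radius of convergence is the smallest modulus among the singular points: 7.


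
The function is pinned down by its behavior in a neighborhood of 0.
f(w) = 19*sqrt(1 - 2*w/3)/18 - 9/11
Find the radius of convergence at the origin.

Branch term (19/18)*sqrt(1 - w/(3/2)): its argument vanishes at w = 3/2, a square-root branch point, modulus 3/2.
The radius of convergence is the smallest modulus among the singular points: 3/2.

The radius of convergence is 3/2.


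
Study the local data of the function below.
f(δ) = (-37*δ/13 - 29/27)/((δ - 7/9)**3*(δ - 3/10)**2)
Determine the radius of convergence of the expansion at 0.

Denominator factor (δ - 7/9)^3: pole of order 3 at 7/9, modulus 7/9.
Denominator factor (δ - 3/10)^2: pole of order 2 at 3/10, modulus 3/10.
The radius of convergence is the smallest modulus among the singular points: 3/10.

The radius of convergence is 3/10.


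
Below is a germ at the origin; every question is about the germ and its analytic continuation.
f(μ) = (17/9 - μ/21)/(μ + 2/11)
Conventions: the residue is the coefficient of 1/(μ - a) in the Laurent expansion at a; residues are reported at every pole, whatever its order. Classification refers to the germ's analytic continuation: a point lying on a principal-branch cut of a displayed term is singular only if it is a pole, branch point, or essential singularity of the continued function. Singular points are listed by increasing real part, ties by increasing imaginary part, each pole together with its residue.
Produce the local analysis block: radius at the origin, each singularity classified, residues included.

Denominator factor (μ + 2/11): pole of order 1 at -2/11, modulus 2/11.
The radius of convergence is the smallest modulus among the singular points: 2/11.
At the order-1 pole -2/11 set g(μ) = (μ - (-2/11))*f(μ) = 17/9 - μ/21.
Simple pole: residue = g(a) at a = -2/11, which is 1315/693.

Radius of convergence at 0: 2/11.
At -2/11: a pole of order 1; residue 1315/693.


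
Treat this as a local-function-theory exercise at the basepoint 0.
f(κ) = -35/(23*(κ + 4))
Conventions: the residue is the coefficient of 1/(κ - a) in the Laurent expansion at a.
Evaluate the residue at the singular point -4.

At the order-1 pole -4 set g(κ) = (κ - (-4))*f(κ) = -35/23.
Simple pole: residue = g(a) at a = -4, which is -35/23.

The residue is -35/23.


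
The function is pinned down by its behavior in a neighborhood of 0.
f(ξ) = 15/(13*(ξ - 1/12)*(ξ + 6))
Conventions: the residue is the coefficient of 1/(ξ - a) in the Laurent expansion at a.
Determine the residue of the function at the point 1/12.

At the order-1 pole 1/12 set g(ξ) = (ξ - (1/12))*f(ξ) = 15/(13*(ξ + 6)).
Simple pole: residue = g(a) at a = 1/12, which is 180/949.

The residue is 180/949.


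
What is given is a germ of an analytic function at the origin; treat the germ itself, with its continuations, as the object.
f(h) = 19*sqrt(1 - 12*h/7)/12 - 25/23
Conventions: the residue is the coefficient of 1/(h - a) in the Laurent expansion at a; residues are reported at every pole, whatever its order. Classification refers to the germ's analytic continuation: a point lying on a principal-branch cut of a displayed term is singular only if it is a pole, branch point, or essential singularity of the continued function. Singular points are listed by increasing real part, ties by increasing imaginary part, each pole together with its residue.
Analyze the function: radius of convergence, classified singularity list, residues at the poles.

Branch term (19/12)*sqrt(1 - h/(7/12)): its argument vanishes at h = 7/12, a square-root branch point, modulus 7/12.
The radius of convergence is the smallest modulus among the singular points: 7/12.

Radius of convergence at 0: 7/12.
At 7/12: an algebraic (square-root) branch point.


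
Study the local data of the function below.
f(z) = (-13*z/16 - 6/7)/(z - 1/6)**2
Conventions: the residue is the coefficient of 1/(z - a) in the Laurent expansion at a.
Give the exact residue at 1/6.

At the order-2 pole 1/6 set g(z) = (z - (1/6))^2*f(z) = -13*z/16 - 6/7.
Order-2 pole: residue = g'(a); g'(1/6) = -13/16, so the residue is -13/16.

The residue is -13/16.


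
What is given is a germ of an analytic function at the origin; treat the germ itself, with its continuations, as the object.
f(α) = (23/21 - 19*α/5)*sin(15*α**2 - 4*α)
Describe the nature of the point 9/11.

There is no denominator, hence no pole anywhere.
The factor sin(15*α**2 - 4*α) is entire.
So the germ continues analytically to 9/11.

The point is a regular point.


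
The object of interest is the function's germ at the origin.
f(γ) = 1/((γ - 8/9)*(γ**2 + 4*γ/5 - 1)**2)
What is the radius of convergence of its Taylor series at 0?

Denominator factor (γ**2 + 4*γ/5 - 1)^2: discriminant 116/25, real irrational roots -2/5 + (1/5)*sqrt(29) and -2/5 - (1/5)*sqrt(29); poles of order 2, moduli -2/5 + (1/5)*sqrt(29) and 2/5 + (1/5)*sqrt(29).
Denominator factor (γ - 8/9): pole of order 1 at 8/9, modulus 8/9.
The radius of convergence is the smallest modulus among the singular points: -2/5 + (1/5)*sqrt(29).

The radius of convergence is -2/5 + (1/5)*sqrt(29).


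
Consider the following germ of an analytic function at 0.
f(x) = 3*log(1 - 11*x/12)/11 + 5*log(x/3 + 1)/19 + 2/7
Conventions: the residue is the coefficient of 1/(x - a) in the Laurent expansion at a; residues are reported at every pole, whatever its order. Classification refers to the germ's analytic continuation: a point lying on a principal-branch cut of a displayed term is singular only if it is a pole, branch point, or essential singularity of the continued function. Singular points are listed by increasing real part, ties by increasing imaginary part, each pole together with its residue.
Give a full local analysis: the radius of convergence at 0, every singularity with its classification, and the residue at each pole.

Branch term (5/19)*log(1 - x/(-3)): its argument vanishes at x = -3, a logarithmic branch point, modulus 3.
Branch term (3/11)*log(1 - x/(12/11)): its argument vanishes at x = 12/11, a logarithmic branch point, modulus 12/11.
The radius of convergence is the smallest modulus among the singular points: 12/11.
List the singular points by increasing real part (a conjugate pair: the negative imaginary part first).

Radius of convergence at 0: 12/11.
At -3: a logarithmic branch point.
At 12/11: a logarithmic branch point.


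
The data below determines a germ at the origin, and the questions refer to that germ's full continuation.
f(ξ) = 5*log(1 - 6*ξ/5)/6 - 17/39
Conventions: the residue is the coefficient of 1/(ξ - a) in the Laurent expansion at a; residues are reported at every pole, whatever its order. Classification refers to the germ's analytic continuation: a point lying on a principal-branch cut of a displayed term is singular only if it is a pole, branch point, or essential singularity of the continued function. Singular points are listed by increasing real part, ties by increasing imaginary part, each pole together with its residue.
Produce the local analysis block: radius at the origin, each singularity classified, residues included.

Radius of convergence at 0: 5/6.
At 5/6: a logarithmic branch point.

Branch term (5/6)*log(1 - ξ/(5/6)): its argument vanishes at ξ = 5/6, a logarithmic branch point, modulus 5/6.
The radius of convergence is the smallest modulus among the singular points: 5/6.


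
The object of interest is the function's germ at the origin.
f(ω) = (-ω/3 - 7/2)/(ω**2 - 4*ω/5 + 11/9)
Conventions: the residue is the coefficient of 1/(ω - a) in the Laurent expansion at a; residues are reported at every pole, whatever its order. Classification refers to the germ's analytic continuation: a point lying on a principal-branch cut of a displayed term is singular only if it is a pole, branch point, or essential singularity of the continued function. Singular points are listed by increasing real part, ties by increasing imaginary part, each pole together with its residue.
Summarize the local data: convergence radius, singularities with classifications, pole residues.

Denominator factor (ω**2 - 4*ω/5 + 11/9): discriminant -956/225, complex-conjugate roots (2/5) + ((1/15)*sqrt(239))*i and (2/5) - ((1/15)*sqrt(239))*i; poles of order 1, moduli (1/3)*sqrt(11) and (1/3)*sqrt(11).
The radius of convergence is the smallest modulus among the singular points: (1/3)*sqrt(11).
The factor ω**2 - 4*ω/5 + 11/9 splits as (ω - a)(ω - a') with a = (2/5) - ((1/15)*sqrt(239))*i, a' = (2/5) + ((1/15)*sqrt(239))*i. At the order-1 pole a set g(ω) = (ω - a)*f(ω) = [-ω/3 - 7/2] / (ω - a').
Simple pole: residue = g(a) at a = (2/5) - ((1/15)*sqrt(239))*i, which is (-1/6) - ((109/956)*sqrt(239))*i.
The factor ω**2 - 4*ω/5 + 11/9 splits as (ω - a)(ω - a') with a = (2/5) + ((1/15)*sqrt(239))*i, a' = (2/5) - ((1/15)*sqrt(239))*i. At the order-1 pole a set g(ω) = (ω - a)*f(ω) = [-ω/3 - 7/2] / (ω - a').
Simple pole: residue = g(a) at a = (2/5) + ((1/15)*sqrt(239))*i, which is (-1/6) + ((109/956)*sqrt(239))*i.
List the singular points by increasing real part (a conjugate pair: the negative imaginary part first).

Radius of convergence at 0: (1/3)*sqrt(11).
At (2/5) - ((1/15)*sqrt(239))*i: a pole of order 1; residue (-1/6) - ((109/956)*sqrt(239))*i.
At (2/5) + ((1/15)*sqrt(239))*i: a pole of order 1; residue (-1/6) + ((109/956)*sqrt(239))*i.


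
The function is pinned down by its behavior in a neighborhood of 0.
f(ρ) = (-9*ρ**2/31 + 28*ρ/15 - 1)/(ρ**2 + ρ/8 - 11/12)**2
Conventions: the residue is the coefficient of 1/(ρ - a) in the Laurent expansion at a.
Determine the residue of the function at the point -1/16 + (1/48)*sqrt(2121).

The residue is (57856/11068085)*sqrt(2121).


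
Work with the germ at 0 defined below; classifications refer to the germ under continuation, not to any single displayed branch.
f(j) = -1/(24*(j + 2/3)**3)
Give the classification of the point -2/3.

The denominator factor j + 2/3 vanishes at -2/3 and appears to the power 3; the numerator there equals -1/24, nonzero, and no other factor vanishes.
Hence a pole whose order is the multiplicity, 3.

The point is a pole of order 3.


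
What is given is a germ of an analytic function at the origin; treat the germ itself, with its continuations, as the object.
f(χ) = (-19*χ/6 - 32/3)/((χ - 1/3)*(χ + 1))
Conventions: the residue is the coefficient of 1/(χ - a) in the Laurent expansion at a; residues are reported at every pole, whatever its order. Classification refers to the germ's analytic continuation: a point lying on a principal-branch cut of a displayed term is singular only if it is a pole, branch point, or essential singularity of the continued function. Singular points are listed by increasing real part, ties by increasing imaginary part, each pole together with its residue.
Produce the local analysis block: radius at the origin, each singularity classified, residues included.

Denominator factor (χ + 1): pole of order 1 at -1, modulus 1.
Denominator factor (χ - 1/3): pole of order 1 at 1/3, modulus 1/3.
The radius of convergence is the smallest modulus among the singular points: 1/3.
At the order-1 pole -1 set g(χ) = (χ - (-1))*f(χ) = (-19*χ/6 - 32/3)/(χ - 1/3).
Simple pole: residue = g(a) at a = -1, which is 45/8.
At the order-1 pole 1/3 set g(χ) = (χ - (1/3))*f(χ) = (-19*χ/6 - 32/3)/(χ + 1).
Simple pole: residue = g(a) at a = 1/3, which is -211/24.
List the singular points by increasing real part (a conjugate pair: the negative imaginary part first).

Radius of convergence at 0: 1/3.
At -1: a pole of order 1; residue 45/8.
At 1/3: a pole of order 1; residue -211/24.


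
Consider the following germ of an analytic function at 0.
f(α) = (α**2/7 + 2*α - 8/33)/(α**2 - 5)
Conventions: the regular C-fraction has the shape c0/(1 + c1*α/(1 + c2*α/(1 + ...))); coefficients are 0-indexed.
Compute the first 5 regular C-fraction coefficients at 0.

The regular C-fraction coefficients are [8/165, 33/4, -38333/4620, -1055339/44274615, 5445/76666].

Taylor coefficients (expand at 0): a_0 = 8/165, a_1 = -2/5, a_2 = -109/5775, a_3 = -2/25, a_4 = -109/28875.
c0 = a_0 = 8/165. Peel one level at a time: if S = 1 + c*α/S' with S'(0) = 1, then c is the α-coefficient of S and S' = c*α/(S - 1).
S_1 = c0/f = 1 + (33/4)*α + (38333/560)*α^2 + ...; c1 = 33/4.
S_2 = c1*α/(S_1 - 1) = 1 + (-38333/4620)*α + (-1055339/5336100)*α^2 + ...; c2 = -38333/4620.
S_3 = c2*α/(S_2 - 1) = 1 + (-1055339/44274615)*α + (34826187/20571864446)*α^2 + ...; c3 = -1055339/44274615.
S_4 = c3*α/(S_3 - 1) = 1 + (5445/76666)*α + ...; c4 = 5445/76666.


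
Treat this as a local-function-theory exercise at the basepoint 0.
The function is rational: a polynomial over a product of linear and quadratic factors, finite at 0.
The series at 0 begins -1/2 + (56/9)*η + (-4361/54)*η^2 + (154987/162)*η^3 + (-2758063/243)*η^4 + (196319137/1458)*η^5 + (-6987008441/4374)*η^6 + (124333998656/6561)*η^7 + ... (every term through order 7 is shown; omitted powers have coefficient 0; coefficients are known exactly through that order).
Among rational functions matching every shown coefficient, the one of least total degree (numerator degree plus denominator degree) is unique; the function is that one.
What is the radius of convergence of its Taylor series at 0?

No rational of total degree below 4 reproduces all 8 coefficients; solving the [2/2] Pade equations on them gives f(η) = (3*η**2 - η/6 + 3/14)/(η**2 - 5*η - 3/7), whose expansion matches every shown term.
Denominator factor (η**2 - 5*η - 3/7): discriminant 187/7, real irrational roots 5/2 + (1/14)*sqrt(1309) and 5/2 - (1/14)*sqrt(1309); poles of order 1, moduli 5/2 + (1/14)*sqrt(1309) and -5/2 + (1/14)*sqrt(1309).
The radius of convergence is the smallest modulus among the singular points: -5/2 + (1/14)*sqrt(1309).

The radius of convergence is -5/2 + (1/14)*sqrt(1309).


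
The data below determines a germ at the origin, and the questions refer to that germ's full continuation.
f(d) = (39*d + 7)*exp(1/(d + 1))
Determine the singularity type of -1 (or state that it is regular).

The point is an essential singularity.

The exponent 1/(d - (-1)) has a pole at -1, so exp(1/(d - (-1))) takes every nonzero value near it: an essential singularity (not a pole of any order).


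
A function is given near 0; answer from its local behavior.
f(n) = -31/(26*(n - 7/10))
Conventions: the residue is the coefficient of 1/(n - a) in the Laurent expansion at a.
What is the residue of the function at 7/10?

At the order-1 pole 7/10 set g(n) = (n - (7/10))*f(n) = -31/26.
Simple pole: residue = g(a) at a = 7/10, which is -31/26.

The residue is -31/26.


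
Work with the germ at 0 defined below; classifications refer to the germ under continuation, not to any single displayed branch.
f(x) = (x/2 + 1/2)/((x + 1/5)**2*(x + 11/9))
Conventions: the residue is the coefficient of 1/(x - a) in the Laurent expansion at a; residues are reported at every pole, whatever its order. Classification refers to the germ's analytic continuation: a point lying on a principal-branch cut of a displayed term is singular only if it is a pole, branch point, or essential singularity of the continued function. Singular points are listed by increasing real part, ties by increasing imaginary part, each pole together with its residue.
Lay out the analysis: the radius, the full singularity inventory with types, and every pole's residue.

Radius of convergence at 0: 1/5.
At -11/9: a pole of order 1; residue -225/2116.
At -1/5: a pole of order 2; residue 225/2116.

Denominator factor (x + 1/5)^2: pole of order 2 at -1/5, modulus 1/5.
Denominator factor (x + 11/9): pole of order 1 at -11/9, modulus 11/9.
The radius of convergence is the smallest modulus among the singular points: 1/5.
At the order-1 pole -11/9 set g(x) = (x - (-11/9))*f(x) = (x/2 + 1/2)/(x + 1/5)**2.
Simple pole: residue = g(a) at a = -11/9, which is -225/2116.
At the order-2 pole -1/5 set g(x) = (x - (-1/5))^2*f(x) = (x/2 + 1/2)/(x + 11/9).
Order-2 pole: residue = g'(a); g'(-1/5) = 225/2116, so the residue is 225/2116.
List the singular points by increasing real part (a conjugate pair: the negative imaginary part first).


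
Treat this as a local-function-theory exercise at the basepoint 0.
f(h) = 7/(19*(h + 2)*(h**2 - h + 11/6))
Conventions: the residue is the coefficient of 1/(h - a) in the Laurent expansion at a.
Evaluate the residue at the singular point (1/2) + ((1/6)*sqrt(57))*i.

The factor h**2 - h + 11/6 splits as (h - a)(h - a') with a = (1/2) + ((1/6)*sqrt(57))*i, a' = (1/2) - ((1/6)*sqrt(57))*i. At the order-1 pole a set g(h) = (h - a)*f(h) = [7/(19*(h + 2))] / (h - a').
Simple pole: residue = g(a) at a = (1/2) + ((1/6)*sqrt(57))*i, which is (-21/893) - ((105/16967)*sqrt(57))*i.

The residue is (-21/893) - ((105/16967)*sqrt(57))*i.


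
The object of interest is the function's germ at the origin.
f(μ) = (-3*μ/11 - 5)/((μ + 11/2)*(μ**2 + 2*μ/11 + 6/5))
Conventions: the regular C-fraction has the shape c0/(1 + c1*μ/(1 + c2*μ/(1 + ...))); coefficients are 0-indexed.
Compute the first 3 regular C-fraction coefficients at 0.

Taylor coefficients (expand at 0): a_0 = -25/33, a_1 = 230/1089, a_2 = 41815/71874.
c0 = a_0 = -25/33. Peel one level at a time: if S = 1 + c*μ/S' with S'(0) = 1, then c is the μ-coefficient of S and S' = c*μ/(S - 1).
S_1 = c0/f = 1 + (46/165)*μ + (15349/18150)*μ^2 + ...; c1 = 46/165.
S_2 = c1*μ/(S_1 - 1) = 1 + (-15349/5060)*μ + ...; c2 = -15349/5060.

The regular C-fraction coefficients are [-25/33, 46/165, -15349/5060].


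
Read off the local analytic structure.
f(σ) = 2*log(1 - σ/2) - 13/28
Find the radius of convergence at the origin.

Branch term (2)*log(1 - σ/(2)): its argument vanishes at σ = 2, a logarithmic branch point, modulus 2.
The radius of convergence is the smallest modulus among the singular points: 2.

The radius of convergence is 2.


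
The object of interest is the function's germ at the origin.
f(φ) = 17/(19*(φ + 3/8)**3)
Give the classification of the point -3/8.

The point is a pole of order 3.

The denominator factor φ + 3/8 vanishes at -3/8 and appears to the power 3; the numerator there equals 17/19, nonzero, and no other factor vanishes.
Hence a pole whose order is the multiplicity, 3.


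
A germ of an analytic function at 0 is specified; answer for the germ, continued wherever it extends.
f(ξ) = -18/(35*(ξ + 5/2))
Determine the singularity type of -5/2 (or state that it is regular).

The denominator factor ξ + 5/2 vanishes at -5/2 and appears to the power 1; the numerator there equals -18/35, nonzero, and no other factor vanishes.
Hence a pole whose order is the multiplicity, 1.

The point is a pole of order 1.


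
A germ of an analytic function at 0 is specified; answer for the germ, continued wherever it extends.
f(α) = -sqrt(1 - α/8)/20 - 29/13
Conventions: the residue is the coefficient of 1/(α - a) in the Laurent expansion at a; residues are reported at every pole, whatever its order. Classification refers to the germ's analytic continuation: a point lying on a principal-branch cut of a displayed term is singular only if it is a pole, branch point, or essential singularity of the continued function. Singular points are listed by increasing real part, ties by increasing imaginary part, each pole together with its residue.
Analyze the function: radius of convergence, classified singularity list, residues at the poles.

Branch term (-1/20)*sqrt(1 - α/(8)): its argument vanishes at α = 8, a square-root branch point, modulus 8.
The radius of convergence is the smallest modulus among the singular points: 8.

Radius of convergence at 0: 8.
At 8: an algebraic (square-root) branch point.


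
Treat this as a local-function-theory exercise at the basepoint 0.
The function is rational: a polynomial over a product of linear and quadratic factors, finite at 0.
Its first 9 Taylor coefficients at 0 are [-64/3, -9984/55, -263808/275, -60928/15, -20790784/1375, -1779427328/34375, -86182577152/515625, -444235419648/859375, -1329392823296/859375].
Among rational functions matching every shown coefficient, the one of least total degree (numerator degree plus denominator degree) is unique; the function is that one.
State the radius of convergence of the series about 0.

No rational of total degree below 7 reproduces all 9 coefficients; solving the [1/6] Pade equations on them gives f(r) = (32*r/11 - 8/3)/(r**2 - 8*r/5 + 1/2)**3, whose expansion matches every shown term.
Denominator factor (r**2 - 8*r/5 + 1/2)^3: discriminant 14/25, real irrational roots 4/5 + (1/10)*sqrt(14) and 4/5 - (1/10)*sqrt(14); poles of order 3, moduli 4/5 + (1/10)*sqrt(14) and 4/5 - (1/10)*sqrt(14).
The radius of convergence is the smallest modulus among the singular points: 4/5 - (1/10)*sqrt(14).

The radius of convergence is 4/5 - (1/10)*sqrt(14).


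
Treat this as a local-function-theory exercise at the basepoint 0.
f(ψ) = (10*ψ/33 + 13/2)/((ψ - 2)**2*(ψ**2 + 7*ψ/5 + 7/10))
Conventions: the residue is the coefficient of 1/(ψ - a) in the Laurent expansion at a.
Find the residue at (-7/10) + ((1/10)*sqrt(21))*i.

The factor ψ**2 + 7*ψ/5 + 7/10 splits as (ψ - a)(ψ - a') with a = (-7/10) + ((1/10)*sqrt(21))*i, a' = (-7/10) - ((1/10)*sqrt(21))*i. At the order-1 pole a set g(ψ) = (ψ - a)*f(ψ) = [(10*ψ/33 + 13/2)/(ψ - 2)**2] / (ψ - a').
Simple pole: residue = g(a) at a = (-7/10) + ((1/10)*sqrt(21))*i, which is (361/1125) - ((48592/259875)*sqrt(21))*i.

The residue is (361/1125) - ((48592/259875)*sqrt(21))*i.


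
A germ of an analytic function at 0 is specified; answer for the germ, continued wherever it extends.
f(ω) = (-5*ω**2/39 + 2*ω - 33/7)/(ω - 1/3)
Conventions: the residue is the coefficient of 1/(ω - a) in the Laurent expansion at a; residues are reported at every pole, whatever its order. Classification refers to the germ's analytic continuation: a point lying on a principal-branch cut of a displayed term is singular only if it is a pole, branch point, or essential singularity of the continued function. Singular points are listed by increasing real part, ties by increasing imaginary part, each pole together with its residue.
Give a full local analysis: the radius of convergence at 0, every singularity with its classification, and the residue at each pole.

Denominator factor (ω - 1/3): pole of order 1 at 1/3, modulus 1/3.
The radius of convergence is the smallest modulus among the singular points: 1/3.
At the order-1 pole 1/3 set g(ω) = (ω - (1/3))*f(ω) = -5*ω**2/39 + 2*ω - 33/7.
Simple pole: residue = g(a) at a = 1/3, which is -9980/2457.

Radius of convergence at 0: 1/3.
At 1/3: a pole of order 1; residue -9980/2457.


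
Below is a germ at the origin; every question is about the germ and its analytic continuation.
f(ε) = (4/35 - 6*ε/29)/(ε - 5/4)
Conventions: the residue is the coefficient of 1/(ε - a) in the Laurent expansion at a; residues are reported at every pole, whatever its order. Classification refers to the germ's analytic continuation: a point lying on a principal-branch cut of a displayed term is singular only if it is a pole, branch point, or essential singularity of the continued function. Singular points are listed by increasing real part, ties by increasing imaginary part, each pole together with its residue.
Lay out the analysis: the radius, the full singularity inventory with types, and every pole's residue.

Denominator factor (ε - 5/4): pole of order 1 at 5/4, modulus 5/4.
The radius of convergence is the smallest modulus among the singular points: 5/4.
At the order-1 pole 5/4 set g(ε) = (ε - (5/4))*f(ε) = 4/35 - 6*ε/29.
Simple pole: residue = g(a) at a = 5/4, which is -293/2030.

Radius of convergence at 0: 5/4.
At 5/4: a pole of order 1; residue -293/2030.


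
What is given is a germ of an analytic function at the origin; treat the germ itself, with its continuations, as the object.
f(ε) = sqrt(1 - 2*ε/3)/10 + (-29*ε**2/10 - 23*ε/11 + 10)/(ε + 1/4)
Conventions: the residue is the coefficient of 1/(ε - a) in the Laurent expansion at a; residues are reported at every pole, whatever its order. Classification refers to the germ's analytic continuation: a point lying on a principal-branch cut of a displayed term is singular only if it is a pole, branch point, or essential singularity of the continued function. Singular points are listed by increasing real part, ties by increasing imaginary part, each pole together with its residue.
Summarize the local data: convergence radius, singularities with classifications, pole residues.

Denominator factor (ε + 1/4): pole of order 1 at -1/4, modulus 1/4.
Branch term (1/10)*sqrt(1 - ε/(3/2)): its argument vanishes at ε = 3/2, a square-root branch point, modulus 3/2.
The radius of convergence is the smallest modulus among the singular points: 1/4.
The branch term is analytic at -1/4 and contributes nothing to the residue; only the rational part matters.
At the order-1 pole -1/4 set g(ε) = (ε - (-1/4))*(rational part) = -29*ε**2/10 - 23*ε/11 + 10.
Simple pole: residue = g(a) at a = -1/4, which is 18201/1760.
List the singular points by increasing real part (a conjugate pair: the negative imaginary part first).

Radius of convergence at 0: 1/4.
At -1/4: a pole of order 1; residue 18201/1760.
At 3/2: an algebraic (square-root) branch point.


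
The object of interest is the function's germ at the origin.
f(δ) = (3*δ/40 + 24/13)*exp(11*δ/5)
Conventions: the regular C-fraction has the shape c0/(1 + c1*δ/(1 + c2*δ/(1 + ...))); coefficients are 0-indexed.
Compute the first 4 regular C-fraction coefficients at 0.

Taylor coefficients (expand at 0): a_0 = 24/13, a_1 = 2151/520, a_2 = 2409/520, a_3 = 89903/26000.
c0 = a_0 = 24/13. Peel one level at a time: if S = 1 + c*δ/S' with S'(0) = 1, then c is the δ-coefficient of S and S' = c*δ/(S - 1).
S_1 = c0/f = 1 + (-717/320)*δ + (257129/102400)*δ^2 + ...; c1 = -717/320.
S_2 = c1*δ/(S_1 - 1) = 1 + (257129/229440)*δ + (10753633/25704450)*δ^2 + ...; c2 = 257129/229440.
S_3 = c2*δ/(S_2 - 1) = 1 + (-344116256/921807465)*δ + ...; c3 = -344116256/921807465.

The regular C-fraction coefficients are [24/13, -717/320, 257129/229440, -344116256/921807465].


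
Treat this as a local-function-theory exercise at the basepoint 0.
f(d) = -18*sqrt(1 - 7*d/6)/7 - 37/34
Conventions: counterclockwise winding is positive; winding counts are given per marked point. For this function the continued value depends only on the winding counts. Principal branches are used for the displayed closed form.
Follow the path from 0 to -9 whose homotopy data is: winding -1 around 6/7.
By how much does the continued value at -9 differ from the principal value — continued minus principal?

The rational part is single-valued and drops out of the difference; each branch term changes only by its own monodromy.
(-18/7)*sqrt(1 - d/(6/7)): winding -1 is odd, the square root flips sign, contributing -2*(-18/7)*sqrt(1 - (-9)/(6/7)) = -2*(-18/7)*sqrt(23/2) = (18/7)*sqrt(46).
Summing the contributions at d = -9 gives (18/7)*sqrt(46).

Continued minus principal equals (18/7)*sqrt(46).


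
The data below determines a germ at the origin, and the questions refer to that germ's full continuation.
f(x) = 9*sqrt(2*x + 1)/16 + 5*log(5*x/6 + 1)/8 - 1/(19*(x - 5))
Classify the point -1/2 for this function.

The term (9/16)*sqrt(1 - x/(-1/2)) has argument 1 - -1/2/(-1/2) = 0 at -1/2: a square-root (algebraic, two-sheeted) branch point; the remaining terms are analytic or single-valued there.

The point is an algebraic (square-root) branch point.


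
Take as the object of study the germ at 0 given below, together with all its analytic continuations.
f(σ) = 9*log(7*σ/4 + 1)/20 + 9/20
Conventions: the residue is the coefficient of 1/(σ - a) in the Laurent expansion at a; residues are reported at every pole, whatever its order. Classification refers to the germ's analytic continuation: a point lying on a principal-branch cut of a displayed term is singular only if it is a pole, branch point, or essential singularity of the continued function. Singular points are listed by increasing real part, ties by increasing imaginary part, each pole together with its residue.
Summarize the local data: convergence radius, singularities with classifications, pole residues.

Radius of convergence at 0: 4/7.
At -4/7: a logarithmic branch point.

Branch term (9/20)*log(1 - σ/(-4/7)): its argument vanishes at σ = -4/7, a logarithmic branch point, modulus 4/7.
The radius of convergence is the smallest modulus among the singular points: 4/7.


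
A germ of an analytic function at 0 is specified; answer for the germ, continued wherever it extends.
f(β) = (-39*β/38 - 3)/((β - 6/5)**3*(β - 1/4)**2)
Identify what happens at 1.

Denominator factors: β - 1/4 = 3/4 at β = 1; β - 6/5 = -1/5 at β = 1 — none vanishes.
So the germ continues analytically to 1.

The point is a regular point.


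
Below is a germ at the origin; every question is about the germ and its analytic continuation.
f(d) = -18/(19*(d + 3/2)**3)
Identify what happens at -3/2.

The point is a pole of order 3.

The denominator factor d + 3/2 vanishes at -3/2 and appears to the power 3; the numerator there equals -18/19, nonzero, and no other factor vanishes.
Hence a pole whose order is the multiplicity, 3.


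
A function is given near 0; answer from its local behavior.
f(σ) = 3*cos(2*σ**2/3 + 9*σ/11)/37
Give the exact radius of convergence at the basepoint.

The factor cos(2*σ**2/3 + 9*σ/11) is entire and contributes no finite singular point.
The polynomial part has no poles.
No finite singular points: the Taylor series at 0 converges everywhere.

The radius of convergence is infinite.


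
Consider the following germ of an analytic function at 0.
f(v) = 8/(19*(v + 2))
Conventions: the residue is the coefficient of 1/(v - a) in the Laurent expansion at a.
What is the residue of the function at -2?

The residue is 8/19.

At the order-1 pole -2 set g(v) = (v - (-2))*f(v) = 8/19.
Simple pole: residue = g(a) at a = -2, which is 8/19.


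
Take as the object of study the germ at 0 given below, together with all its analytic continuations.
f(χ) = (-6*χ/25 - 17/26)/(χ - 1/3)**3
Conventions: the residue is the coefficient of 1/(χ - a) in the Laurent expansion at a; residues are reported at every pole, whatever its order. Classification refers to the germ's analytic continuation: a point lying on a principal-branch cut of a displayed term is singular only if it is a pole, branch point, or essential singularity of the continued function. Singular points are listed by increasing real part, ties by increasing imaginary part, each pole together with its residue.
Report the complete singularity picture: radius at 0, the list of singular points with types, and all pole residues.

Denominator factor (χ - 1/3)^3: pole of order 3 at 1/3, modulus 1/3.
The radius of convergence is the smallest modulus among the singular points: 1/3.
At the order-3 pole 1/3 set g(χ) = (χ - (1/3))^3*f(χ) = -6*χ/25 - 17/26.
Order-3 pole: residue = g''(a)/2; g''(1/3) = 0, so the residue is 0.

Radius of convergence at 0: 1/3.
At 1/3: a pole of order 3; residue 0.


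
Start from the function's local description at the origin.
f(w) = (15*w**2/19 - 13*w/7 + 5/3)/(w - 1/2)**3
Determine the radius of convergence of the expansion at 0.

Denominator factor (w - 1/2)^3: pole of order 3 at 1/2, modulus 1/2.
The radius of convergence is the smallest modulus among the singular points: 1/2.

The radius of convergence is 1/2.


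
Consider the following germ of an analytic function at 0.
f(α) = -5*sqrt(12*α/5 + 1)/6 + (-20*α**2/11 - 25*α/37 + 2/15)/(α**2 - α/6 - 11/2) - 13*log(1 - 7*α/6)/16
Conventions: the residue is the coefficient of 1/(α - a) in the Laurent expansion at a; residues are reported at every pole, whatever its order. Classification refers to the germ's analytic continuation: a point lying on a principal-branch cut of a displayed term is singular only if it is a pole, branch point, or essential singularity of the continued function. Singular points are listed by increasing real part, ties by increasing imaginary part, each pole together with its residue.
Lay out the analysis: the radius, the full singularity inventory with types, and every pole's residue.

Denominator factor (α**2 - α/6 - 11/2): discriminant 793/36, real irrational roots 1/12 + (1/12)*sqrt(793) and 1/12 - (1/12)*sqrt(793); poles of order 1, moduli 1/12 + (1/12)*sqrt(793) and -1/12 + (1/12)*sqrt(793).
Branch term (-5/6)*sqrt(1 - α/(-5/12)): its argument vanishes at α = -5/12, a square-root branch point, modulus 5/12.
Branch term (-13/16)*log(1 - α/(6/7)): its argument vanishes at α = 6/7, a logarithmic branch point, modulus 6/7.
The radius of convergence is the smallest modulus among the singular points: 5/12.
The branch terms are analytic at 1/12 - (1/12)*sqrt(793) and contribute nothing to the residue; only the rational part matters.
The factor α**2 - α/6 - 11/2 splits as (α - a)(α - a') with a = 1/12 - (1/12)*sqrt(793), a' = 1/12 + (1/12)*sqrt(793). At the order-1 pole a set g(α) = (α - a)*(rational part) = [-20*α**2/11 - 25*α/37 + 2/15] / (α - a').
Simple pole: residue = g(a) at a = 1/12 - (1/12)*sqrt(793), which is -1195/2442 + (728807/9682530)*sqrt(793).
The branch terms are analytic at 1/12 + (1/12)*sqrt(793) and contribute nothing to the residue; only the rational part matters.
The factor α**2 - α/6 - 11/2 splits as (α - a)(α - a') with a = 1/12 + (1/12)*sqrt(793), a' = 1/12 - (1/12)*sqrt(793). At the order-1 pole a set g(α) = (α - a)*(rational part) = [-20*α**2/11 - 25*α/37 + 2/15] / (α - a').
Simple pole: residue = g(a) at a = 1/12 + (1/12)*sqrt(793), which is -1195/2442 - (728807/9682530)*sqrt(793).
List the singular points by increasing real part (a conjugate pair: the negative imaginary part first).

Radius of convergence at 0: 5/12.
At 1/12 - (1/12)*sqrt(793): a pole of order 1; residue -1195/2442 + (728807/9682530)*sqrt(793).
At -5/12: an algebraic (square-root) branch point.
At 6/7: a logarithmic branch point.
At 1/12 + (1/12)*sqrt(793): a pole of order 1; residue -1195/2442 - (728807/9682530)*sqrt(793).
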